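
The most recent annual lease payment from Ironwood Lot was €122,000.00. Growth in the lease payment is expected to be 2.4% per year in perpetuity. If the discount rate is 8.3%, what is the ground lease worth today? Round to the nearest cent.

D₁ = D₀ × (1 + g) = €122,000.00 × 1.024 = €124,928.0000
Growing perpetuity: P = D₁ / (r − g) = €124,928.0000 / (0.083 − 0.024) = €2,117,423.73

€2117423.73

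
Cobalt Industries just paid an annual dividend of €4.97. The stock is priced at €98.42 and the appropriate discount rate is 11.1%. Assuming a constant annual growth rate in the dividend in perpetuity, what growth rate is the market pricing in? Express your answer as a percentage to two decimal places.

P = D₀(1+g)/(r−g) ⇒ P(r−g) = D₀(1+g) ⇒ g(P+D₀) = P·r − D₀
g = (P·r − D₀)/(P + D₀) = (€98.42×0.111 − €4.97) / (€98.42 + €4.97) = 0.057594

5.76%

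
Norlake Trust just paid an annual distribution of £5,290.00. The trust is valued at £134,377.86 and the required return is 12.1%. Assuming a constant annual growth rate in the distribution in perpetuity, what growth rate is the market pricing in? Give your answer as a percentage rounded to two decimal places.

P = D₀(1+g)/(r−g) ⇒ P(r−g) = D₀(1+g) ⇒ g(P+D₀) = P·r − D₀
g = (P·r − D₀)/(P + D₀) = (£134,377.86×0.121 − £5,290.00) / (£134,377.86 + £5,290.00) = 0.078541

7.85%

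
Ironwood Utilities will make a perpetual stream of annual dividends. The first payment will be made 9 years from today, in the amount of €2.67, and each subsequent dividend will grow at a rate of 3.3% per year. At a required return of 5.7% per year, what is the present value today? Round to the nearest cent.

€71.40

Value at end of year 8: C₁ / (r − g) = €2.67 / (0.057 − 0.033) = €111.2500
Discount to today: PV = €111.2500 / (1 + 0.057)^8 = €111.2500 / 1.558116 = €71.40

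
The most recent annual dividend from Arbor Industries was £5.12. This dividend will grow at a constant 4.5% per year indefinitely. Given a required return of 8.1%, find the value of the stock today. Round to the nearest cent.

D₁ = D₀ × (1 + g) = £5.12 × 1.045 = £5.3504
Growing perpetuity: P = D₁ / (r − g) = £5.3504 / (0.081 − 0.045) = £148.62

£148.62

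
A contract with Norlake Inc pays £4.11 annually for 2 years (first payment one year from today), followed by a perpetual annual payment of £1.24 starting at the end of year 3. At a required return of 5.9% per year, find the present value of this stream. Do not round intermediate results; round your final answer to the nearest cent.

PV of 2-year annuity: £4.11 × [1 − (1+0.059)^−2] / 0.059 = 7.54582
Perpetuity value at year 2: £1.24 / 0.059 = 21.01695
PV of perpetuity: 21.01695 / (1+0.059)^2 = 18.74035
Total PV = 7.54582 + 18.74035 = 26.28617

£26.29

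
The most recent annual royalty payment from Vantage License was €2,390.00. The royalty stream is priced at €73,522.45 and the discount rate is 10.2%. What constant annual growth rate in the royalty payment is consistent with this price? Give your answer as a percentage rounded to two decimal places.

P = D₀(1+g)/(r−g) ⇒ P(r−g) = D₀(1+g) ⇒ g(P+D₀) = P·r − D₀
g = (P·r − D₀)/(P + D₀) = (€73,522.45×0.102 − €2,390.00) / (€73,522.45 + €2,390.00) = 0.067305

6.73%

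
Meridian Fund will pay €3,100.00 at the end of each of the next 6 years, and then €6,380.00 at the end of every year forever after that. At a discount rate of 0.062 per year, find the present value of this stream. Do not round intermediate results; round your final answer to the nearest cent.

PV of 6-year annuity: €3,100.00 × [1 − (1+0.062)^−6] / 0.062 = 15148.38532
Perpetuity value at year 6: €6,380.00 / 0.062 = 102903.22581
PV of perpetuity: 102903.22581 / (1+0.062)^6 = 71726.87151
Total PV = 15148.38532 + 71726.87151 = 86875.25683

€86875.26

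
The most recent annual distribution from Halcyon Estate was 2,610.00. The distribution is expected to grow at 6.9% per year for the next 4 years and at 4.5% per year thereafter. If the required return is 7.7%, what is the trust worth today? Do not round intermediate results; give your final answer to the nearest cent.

D_1 = 2790.09000
D_2 = 2982.60621
D_3 = 3188.40604
D_4 = 3408.40606
Terminal value at year 4: TV = D_4×(1+g_2)/(r−g_2) = 3561.78433/0.032 = 111305.76024
P_0 = D_1/(1+r)^1 + D_2/(1+r)^2 + D_3/(1+r)^3 + D_4/(1+r)^4 + TV/(1+r)^4
    = 2590.61281 + 2571.36964 + 2552.26940 + 2533.31104 + 82728.43850 = 92976.00138

92976.00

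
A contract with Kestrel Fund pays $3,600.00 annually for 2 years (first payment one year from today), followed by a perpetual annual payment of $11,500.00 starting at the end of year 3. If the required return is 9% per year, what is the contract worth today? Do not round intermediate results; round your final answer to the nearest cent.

PV of 2-year annuity: $3,600.00 × [1 − (1+0.09)^−2] / 0.09 = 6332.80027
Perpetuity value at year 2: $11,500.00 / 0.09 = 127777.77778
PV of perpetuity: 127777.77778 / (1+0.09)^2 = 107547.99914
Total PV = 6332.80027 + 107547.99914 = 113880.79941

$113880.80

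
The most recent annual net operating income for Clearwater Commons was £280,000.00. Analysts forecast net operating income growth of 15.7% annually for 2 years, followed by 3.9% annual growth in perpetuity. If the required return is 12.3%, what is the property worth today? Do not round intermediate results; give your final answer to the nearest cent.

£4261908.58

D_1 = 323960.00000
D_2 = 374821.72000
Terminal value at year 2: TV = D_2×(1+g_2)/(r−g_2) = 389439.76708/0.084 = 4636187.70333
P_0 = D_1/(1+r)^1 + D_2/(1+r)^2 + TV/(1+r)^2
    = 288477.29297 + 297211.24484 + 3676220.04040 = 4261908.57821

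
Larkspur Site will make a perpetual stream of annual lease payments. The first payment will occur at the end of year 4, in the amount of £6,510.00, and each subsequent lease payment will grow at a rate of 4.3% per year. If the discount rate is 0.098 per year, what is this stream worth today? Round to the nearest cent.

£89415.18

Value at end of year 3: C₁ / (r − g) = £6,510.00 / (0.098 − 0.043) = £118,363.6364
Discount to today: PV = £118,363.6364 / (1 + 0.098)^3 = £118,363.6364 / 1.323753 = £89,415.18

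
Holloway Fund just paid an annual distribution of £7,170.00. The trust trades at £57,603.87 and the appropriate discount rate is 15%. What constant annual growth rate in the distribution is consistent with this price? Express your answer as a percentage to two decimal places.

P = D₀(1+g)/(r−g) ⇒ P(r−g) = D₀(1+g) ⇒ g(P+D₀) = P·r − D₀
g = (P·r − D₀)/(P + D₀) = (£57,603.87×0.15 − £7,170.00) / (£57,603.87 + £7,170.00) = 0.022703

2.27%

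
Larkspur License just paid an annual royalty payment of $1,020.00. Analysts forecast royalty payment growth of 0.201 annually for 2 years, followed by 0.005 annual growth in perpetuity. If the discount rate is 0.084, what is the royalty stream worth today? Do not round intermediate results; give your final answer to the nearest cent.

$18310.36

D_1 = 1225.02000
D_2 = 1471.24902
Terminal value at year 2: TV = D_2×(1+g_2)/(r−g_2) = 1478.60527/0.079 = 18716.52234
P_0 = D_1/(1+r)^1 + D_2/(1+r)^2 + TV/(1+r)^2
    = 1130.09225 + 1252.06715 + 15928.19605 = 18310.35546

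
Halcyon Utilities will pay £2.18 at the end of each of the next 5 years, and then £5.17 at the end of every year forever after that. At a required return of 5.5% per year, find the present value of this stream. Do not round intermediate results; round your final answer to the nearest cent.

PV of 5-year annuity: £2.18 × [1 − (1+0.055)^−5] / 0.055 = 9.30922
Perpetuity value at year 5: £5.17 / 0.055 = 94.00000
PV of perpetuity: 94.00000 / (1+0.055)^5 = 71.92263
Total PV = 9.30922 + 71.92263 = 81.23185

£81.23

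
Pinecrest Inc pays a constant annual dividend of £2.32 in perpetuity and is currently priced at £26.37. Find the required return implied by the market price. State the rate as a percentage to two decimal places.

8.80%

P = C/r ⇒ r = C/P = £2.32/£26.37 = 0.087979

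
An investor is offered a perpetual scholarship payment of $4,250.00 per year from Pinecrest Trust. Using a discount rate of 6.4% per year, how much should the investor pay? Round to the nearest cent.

Level perpetuity: PV = C / r = $4,250.00 / 0.064 = $66,406.25

$66406.25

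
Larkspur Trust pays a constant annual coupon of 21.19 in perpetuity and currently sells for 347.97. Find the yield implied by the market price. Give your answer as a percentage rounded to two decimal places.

P = C/r ⇒ r = C/P = 21.19/347.97 = 0.060896

6.09%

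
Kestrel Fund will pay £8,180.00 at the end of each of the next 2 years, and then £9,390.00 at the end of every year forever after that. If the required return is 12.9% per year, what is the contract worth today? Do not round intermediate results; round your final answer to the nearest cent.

PV of 2-year annuity: £8,180.00 × [1 − (1+0.129)^−2] / 0.129 = 13662.84311
Perpetuity value at year 2: £9,390.00 / 0.129 = 72790.69767
PV of perpetuity: 72790.69767 / (1+0.129)^2 = 57106.82276
Total PV = 13662.84311 + 57106.82276 = 70769.66587

£70769.67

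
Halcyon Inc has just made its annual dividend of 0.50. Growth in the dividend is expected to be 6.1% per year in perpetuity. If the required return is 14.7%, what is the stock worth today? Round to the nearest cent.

D₁ = D₀ × (1 + g) = 0.50 × 1.061 = 0.5305
Growing perpetuity: P = D₁ / (r − g) = 0.5305 / (0.147 − 0.061) = 6.17

6.17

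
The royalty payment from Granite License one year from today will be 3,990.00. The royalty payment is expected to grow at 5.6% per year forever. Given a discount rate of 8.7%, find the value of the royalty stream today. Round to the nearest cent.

128709.68

Growing perpetuity: P = D₁ / (r − g) = 3,990.0000 / (0.087 − 0.056) = 128,709.68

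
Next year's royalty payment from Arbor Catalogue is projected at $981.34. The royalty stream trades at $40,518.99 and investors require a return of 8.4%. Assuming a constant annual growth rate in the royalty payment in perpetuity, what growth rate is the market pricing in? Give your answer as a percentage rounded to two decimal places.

P = D₁/(r−g) ⇒ g = r − D₁/P = 0.084 − $981.34/$40,518.99 = 0.059781

5.98%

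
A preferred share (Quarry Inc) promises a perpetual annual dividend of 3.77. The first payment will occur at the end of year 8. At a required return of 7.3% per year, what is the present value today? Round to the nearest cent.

31.54

Value at end of year 7: C / r = 3.77 / 0.073 = 51.6438
Discount to today: PV = 51.6438 / (1 + 0.073)^7 = 51.6438 / 1.637563 = 31.54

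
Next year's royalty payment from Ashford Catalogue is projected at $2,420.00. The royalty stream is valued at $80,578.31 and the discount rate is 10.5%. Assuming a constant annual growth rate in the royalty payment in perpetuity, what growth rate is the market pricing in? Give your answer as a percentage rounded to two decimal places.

P = D₁/(r−g) ⇒ g = r − D₁/P = 0.105 − $2,420.00/$80,578.31 = 0.074967

7.50%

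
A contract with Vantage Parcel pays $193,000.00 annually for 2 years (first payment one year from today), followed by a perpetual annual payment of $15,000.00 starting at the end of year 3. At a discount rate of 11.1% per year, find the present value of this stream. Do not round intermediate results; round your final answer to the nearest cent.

$439560.00

PV of 2-year annuity: $193,000.00 × [1 − (1+0.111)^−2] / 0.111 = 330078.64243
Perpetuity value at year 2: $15,000.00 / 0.111 = 135135.13514
PV of perpetuity: 135135.13514 / (1+0.111)^2 = 109481.35464
Total PV = 330078.64243 + 109481.35464 = 439559.99706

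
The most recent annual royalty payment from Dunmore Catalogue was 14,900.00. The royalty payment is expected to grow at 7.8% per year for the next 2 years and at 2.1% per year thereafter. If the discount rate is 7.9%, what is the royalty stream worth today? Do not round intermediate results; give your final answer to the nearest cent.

291564.02

D_1 = 16062.20000
D_2 = 17315.05160
Terminal value at year 2: TV = D_2×(1+g_2)/(r−g_2) = 17678.66768/0.058 = 304804.61523
P_0 = D_1/(1+r)^1 + D_2/(1+r)^2 + TV/(1+r)^2
    = 14886.19092 + 14872.39463 + 261805.42966 = 291564.01521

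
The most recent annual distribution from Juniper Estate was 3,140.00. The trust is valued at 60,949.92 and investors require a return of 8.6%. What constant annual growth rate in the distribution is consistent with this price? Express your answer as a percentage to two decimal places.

P = D₀(1+g)/(r−g) ⇒ P(r−g) = D₀(1+g) ⇒ g(P+D₀) = P·r − D₀
g = (P·r − D₀)/(P + D₀) = (60,949.92×0.086 − 3,140.00) / (60,949.92 + 3,140.00) = 0.032793

3.28%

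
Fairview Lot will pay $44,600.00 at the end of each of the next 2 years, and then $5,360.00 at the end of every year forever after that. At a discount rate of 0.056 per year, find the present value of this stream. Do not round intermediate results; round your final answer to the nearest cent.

$168061.91

PV of 2-year annuity: $44,600.00 × [1 − (1+0.056)^−2] / 0.056 = 82229.97016
Perpetuity value at year 2: $5,360.00 / 0.056 = 95714.28571
PV of perpetuity: 95714.28571 / (1+0.056)^2 = 85831.93953
Total PV = 82229.97016 + 85831.93953 = 168061.90968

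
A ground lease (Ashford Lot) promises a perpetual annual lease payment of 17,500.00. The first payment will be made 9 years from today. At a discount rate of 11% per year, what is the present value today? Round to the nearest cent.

69033.76

Value at end of year 8: C / r = 17,500.00 / 0.11 = 159,090.9091
Discount to today: PV = 159,090.9091 / (1 + 0.11)^8 = 159,090.9091 / 2.304538 = 69,033.76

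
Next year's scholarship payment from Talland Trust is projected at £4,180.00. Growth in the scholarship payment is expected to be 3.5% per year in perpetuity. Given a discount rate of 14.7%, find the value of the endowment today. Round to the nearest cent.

£37321.43

Growing perpetuity: P = D₁ / (r − g) = £4,180.0000 / (0.147 − 0.035) = £37,321.43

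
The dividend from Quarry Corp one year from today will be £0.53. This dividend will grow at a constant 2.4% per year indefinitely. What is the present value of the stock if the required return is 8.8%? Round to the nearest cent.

£8.28

Growing perpetuity: P = D₁ / (r − g) = £0.5300 / (0.088 − 0.024) = £8.28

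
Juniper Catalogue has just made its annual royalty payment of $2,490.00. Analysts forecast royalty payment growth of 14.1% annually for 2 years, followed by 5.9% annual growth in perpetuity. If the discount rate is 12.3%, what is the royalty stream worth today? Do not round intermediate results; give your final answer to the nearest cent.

D_1 = 2841.09000
D_2 = 3241.68369
Terminal value at year 2: TV = D_2×(1+g_2)/(r−g_2) = 3432.94303/0.064 = 53639.73481
P_0 = D_1/(1+r)^1 + D_2/(1+r)^2 + TV/(1+r)^2
    = 2529.91095 + 2570.46162 + 42533.10709 = 47633.47966

$47633.48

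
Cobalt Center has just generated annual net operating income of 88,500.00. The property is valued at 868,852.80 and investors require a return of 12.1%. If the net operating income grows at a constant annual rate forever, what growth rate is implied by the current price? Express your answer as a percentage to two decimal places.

1.74%

P = D₀(1+g)/(r−g) ⇒ P(r−g) = D₀(1+g) ⇒ g(P+D₀) = P·r − D₀
g = (P·r − D₀)/(P + D₀) = (868,852.80×0.121 − 88,500.00) / (868,852.80 + 88,500.00) = 0.017372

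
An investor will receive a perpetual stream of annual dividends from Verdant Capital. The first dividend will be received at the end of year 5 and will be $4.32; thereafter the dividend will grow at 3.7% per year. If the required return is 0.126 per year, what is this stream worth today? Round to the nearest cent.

$30.20

Value at end of year 4: C₁ / (r − g) = $4.32 / (0.126 − 0.037) = $48.5393
Discount to today: PV = $48.5393 / (1 + 0.126)^4 = $48.5393 / 1.607510 = $30.20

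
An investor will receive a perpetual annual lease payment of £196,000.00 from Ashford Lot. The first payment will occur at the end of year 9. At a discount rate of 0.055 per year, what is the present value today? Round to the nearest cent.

Value at end of year 8: C / r = £196,000.00 / 0.055 = £3,563,636.3636
Discount to today: PV = £3,563,636.3636 / (1 + 0.055)^8 = £3,563,636.3636 / 1.534687 = £2,322,061.43

£2322061.43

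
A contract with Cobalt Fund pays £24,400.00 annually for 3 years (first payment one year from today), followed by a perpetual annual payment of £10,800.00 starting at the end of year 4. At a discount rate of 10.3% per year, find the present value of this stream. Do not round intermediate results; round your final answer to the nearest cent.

PV of 3-year annuity: £24,400.00 × [1 − (1+0.103)^−3] / 0.103 = 60360.13777
Perpetuity value at year 3: £10,800.00 / 0.103 = 104854.36893
PV of perpetuity: 104854.36893 / (1+0.103)^3 = 78137.58664
Total PV = 60360.13777 + 78137.58664 = 138497.72441

£138497.72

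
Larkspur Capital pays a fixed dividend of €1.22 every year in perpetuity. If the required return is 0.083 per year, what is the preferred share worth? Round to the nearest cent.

€14.70

Level perpetuity: PV = C / r = €1.22 / 0.083 = €14.70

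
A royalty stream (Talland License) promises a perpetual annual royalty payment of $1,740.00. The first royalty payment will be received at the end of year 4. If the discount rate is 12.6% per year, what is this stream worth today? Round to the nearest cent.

$9673.05

Value at end of year 3: C / r = $1,740.00 / 0.126 = $13,809.5238
Discount to today: PV = $13,809.5238 / (1 + 0.126)^3 = $13,809.5238 / 1.427628 = $9,673.05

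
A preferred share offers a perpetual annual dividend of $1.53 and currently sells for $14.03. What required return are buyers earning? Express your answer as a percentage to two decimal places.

P = C/r ⇒ r = C/P = $1.53/$14.03 = 0.109052

10.91%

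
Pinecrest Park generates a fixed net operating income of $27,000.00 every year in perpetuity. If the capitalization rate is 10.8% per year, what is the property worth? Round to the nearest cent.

Level perpetuity: PV = C / r = $27,000.00 / 0.108 = $250,000.00

$250000.00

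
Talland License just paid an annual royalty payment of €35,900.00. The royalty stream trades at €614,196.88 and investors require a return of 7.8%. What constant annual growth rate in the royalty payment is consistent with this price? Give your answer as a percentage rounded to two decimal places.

1.85%

P = D₀(1+g)/(r−g) ⇒ P(r−g) = D₀(1+g) ⇒ g(P+D₀) = P·r − D₀
g = (P·r − D₀)/(P + D₀) = (€614,196.88×0.078 − €35,900.00) / (€614,196.88 + €35,900.00) = 0.018470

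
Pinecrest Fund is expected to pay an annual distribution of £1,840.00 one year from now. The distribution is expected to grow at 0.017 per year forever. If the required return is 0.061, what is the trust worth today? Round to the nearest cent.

Growing perpetuity: P = D₁ / (r − g) = £1,840.0000 / (0.061 − 0.017) = £41,818.18

£41818.18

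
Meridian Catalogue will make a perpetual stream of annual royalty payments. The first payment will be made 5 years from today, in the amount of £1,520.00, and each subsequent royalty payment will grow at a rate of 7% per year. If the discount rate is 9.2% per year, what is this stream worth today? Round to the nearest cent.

£48588.15

Value at end of year 4: C₁ / (r − g) = £1,520.00 / (0.092 − 0.07) = £69,090.9091
Discount to today: PV = £69,090.9091 / (1 + 0.092)^4 = £69,090.9091 / 1.421970 = £48,588.15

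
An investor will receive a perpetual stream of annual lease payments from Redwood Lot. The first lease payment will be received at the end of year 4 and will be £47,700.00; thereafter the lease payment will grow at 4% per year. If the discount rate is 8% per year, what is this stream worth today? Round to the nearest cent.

£946644.95

Value at end of year 3: C₁ / (r − g) = £47,700.00 / (0.08 − 0.04) = £1,192,500.0000
Discount to today: PV = £1,192,500.0000 / (1 + 0.08)^3 = £1,192,500.0000 / 1.259712 = £946,644.95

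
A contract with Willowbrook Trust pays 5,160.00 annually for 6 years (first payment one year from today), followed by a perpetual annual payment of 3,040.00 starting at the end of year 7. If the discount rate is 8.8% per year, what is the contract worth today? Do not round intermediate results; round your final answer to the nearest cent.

44112.58

PV of 6-year annuity: 5,160.00 × [1 − (1+0.088)^−6] / 0.088 = 23286.01858
Perpetuity value at year 6: 3,040.00 / 0.088 = 34545.45455
PV of perpetuity: 34545.45455 / (1+0.088)^6 = 20826.55988
Total PV = 23286.01858 + 20826.55988 = 44112.57846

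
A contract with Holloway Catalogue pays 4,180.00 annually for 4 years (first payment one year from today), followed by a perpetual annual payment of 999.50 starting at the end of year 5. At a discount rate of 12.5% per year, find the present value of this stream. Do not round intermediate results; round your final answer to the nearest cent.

17555.44

PV of 4-year annuity: 4,180.00 × [1 − (1+0.125)^−4] / 0.125 = 12563.57263
Perpetuity value at year 4: 999.50 / 0.125 = 7996.00000
PV of perpetuity: 7996.00000 / (1+0.125)^4 = 4991.86344
Total PV = 12563.57263 + 4991.86344 = 17555.43606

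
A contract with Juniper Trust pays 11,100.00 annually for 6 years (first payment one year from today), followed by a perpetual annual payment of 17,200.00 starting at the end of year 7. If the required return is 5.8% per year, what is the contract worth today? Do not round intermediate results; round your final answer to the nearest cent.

PV of 6-year annuity: 11,100.00 × [1 − (1+0.058)^−6] / 0.058 = 54926.97308
Perpetuity value at year 6: 17,200.00 / 0.058 = 296551.72414
PV of perpetuity: 296551.72414 / (1+0.058)^6 = 211439.65775
Total PV = 54926.97308 + 211439.65775 = 266366.63083

266366.63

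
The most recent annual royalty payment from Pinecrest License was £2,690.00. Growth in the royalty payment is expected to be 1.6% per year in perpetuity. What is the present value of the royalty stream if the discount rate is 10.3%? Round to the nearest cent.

£31414.25

D₁ = D₀ × (1 + g) = £2,690.00 × 1.016 = £2,733.0400
Growing perpetuity: P = D₁ / (r − g) = £2,733.0400 / (0.103 − 0.016) = £31,414.25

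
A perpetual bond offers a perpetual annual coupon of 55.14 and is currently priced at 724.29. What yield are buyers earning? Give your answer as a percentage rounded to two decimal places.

7.61%

P = C/r ⇒ r = C/P = 55.14/724.29 = 0.076130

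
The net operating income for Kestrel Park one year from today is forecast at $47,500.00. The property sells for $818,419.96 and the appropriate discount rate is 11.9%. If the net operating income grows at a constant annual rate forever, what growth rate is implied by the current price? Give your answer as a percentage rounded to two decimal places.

6.10%

P = D₁/(r−g) ⇒ g = r − D₁/P = 0.119 − $47,500.00/$818,419.96 = 0.060961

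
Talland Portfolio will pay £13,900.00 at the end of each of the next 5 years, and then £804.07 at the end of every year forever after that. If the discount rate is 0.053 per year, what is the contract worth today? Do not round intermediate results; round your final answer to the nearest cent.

PV of 5-year annuity: £13,900.00 × [1 − (1+0.053)^−5] / 0.053 = 59683.91402
Perpetuity value at year 5: £804.07 / 0.053 = 15171.13208
PV of perpetuity: 15171.13208 / (1+0.053)^5 = 11718.61087
Total PV = 59683.91402 + 11718.61087 = 71402.52489

£71402.52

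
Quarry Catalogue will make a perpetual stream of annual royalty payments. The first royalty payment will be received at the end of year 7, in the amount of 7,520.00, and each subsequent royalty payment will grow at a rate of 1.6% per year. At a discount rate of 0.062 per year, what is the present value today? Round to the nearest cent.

113949.63

Value at end of year 6: C₁ / (r − g) = 7,520.00 / (0.062 − 0.016) = 163,478.2609
Discount to today: PV = 163,478.2609 / (1 + 0.062)^6 = 163,478.2609 / 1.434654 = 113,949.63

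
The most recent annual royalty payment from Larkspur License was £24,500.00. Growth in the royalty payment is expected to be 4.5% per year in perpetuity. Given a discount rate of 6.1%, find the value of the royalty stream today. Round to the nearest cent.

D₁ = D₀ × (1 + g) = £24,500.00 × 1.045 = £25,602.5000
Growing perpetuity: P = D₁ / (r − g) = £25,602.5000 / (0.061 − 0.045) = £1,600,156.25

£1600156.25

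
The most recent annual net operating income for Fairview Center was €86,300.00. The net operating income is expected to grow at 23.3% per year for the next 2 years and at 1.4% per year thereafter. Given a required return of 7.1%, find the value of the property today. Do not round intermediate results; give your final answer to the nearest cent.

D_1 = 106407.90000
D_2 = 131200.94070
Terminal value at year 2: TV = D_2×(1+g_2)/(r−g_2) = 133037.75387/0.057 = 2333995.68193
P_0 = D_1/(1+r)^1 + D_2/(1+r)^2 + TV/(1+r)^2
    = 99353.78151 + 114382.08460 + 2034797.08391 = 2248532.95002

€2248532.95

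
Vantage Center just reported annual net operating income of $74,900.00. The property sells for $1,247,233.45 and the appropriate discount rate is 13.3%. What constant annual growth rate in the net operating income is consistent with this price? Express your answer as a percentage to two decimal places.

6.88%

P = D₀(1+g)/(r−g) ⇒ P(r−g) = D₀(1+g) ⇒ g(P+D₀) = P·r − D₀
g = (P·r − D₀)/(P + D₀) = ($1,247,233.45×0.133 − $74,900.00) / ($1,247,233.45 + $74,900.00) = 0.068815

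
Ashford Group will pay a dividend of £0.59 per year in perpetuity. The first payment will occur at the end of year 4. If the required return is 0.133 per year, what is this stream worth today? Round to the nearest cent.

Value at end of year 3: C / r = £0.59 / 0.133 = £4.4361
Discount to today: PV = £4.4361 / (1 + 0.133)^3 = £4.4361 / 1.454420 = £3.05

£3.05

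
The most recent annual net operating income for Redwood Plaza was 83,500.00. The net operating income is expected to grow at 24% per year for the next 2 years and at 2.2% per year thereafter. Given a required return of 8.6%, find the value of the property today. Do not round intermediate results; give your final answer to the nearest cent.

D_1 = 103540.00000
D_2 = 128389.60000
Terminal value at year 2: TV = D_2×(1+g_2)/(r−g_2) = 131214.17120/0.064 = 2050221.42500
P_0 = D_1/(1+r)^1 + D_2/(1+r)^2 + TV/(1+r)^2
    = 95340.69982 + 108860.46756 + 1738365.59137 = 1942566.75875

1942566.76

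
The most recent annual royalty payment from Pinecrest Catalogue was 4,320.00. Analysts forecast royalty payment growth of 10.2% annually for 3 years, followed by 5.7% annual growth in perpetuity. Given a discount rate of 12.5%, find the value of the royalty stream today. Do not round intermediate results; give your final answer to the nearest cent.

D_1 = 4760.64000
D_2 = 5246.22528
D_3 = 5781.34026
Terminal value at year 3: TV = D_3×(1+g_2)/(r−g_2) = 6110.87665/0.068 = 89865.83314
P_0 = D_1/(1+r)^1 + D_2/(1+r)^2 + D_3/(1+r)^3 + TV/(1+r)^3
    = 4231.68000 + 4145.16565 + 4060.42004 + 63115.64687 = 75552.91256

75552.91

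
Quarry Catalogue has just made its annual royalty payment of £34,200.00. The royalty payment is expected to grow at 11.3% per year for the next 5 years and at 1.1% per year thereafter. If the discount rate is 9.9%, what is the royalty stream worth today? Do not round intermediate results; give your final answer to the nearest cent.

D_1 = 38064.60000
D_2 = 42365.89980
D_3 = 47153.24648
D_4 = 52481.56333
D_5 = 58411.97999
Terminal value at year 5: TV = D_5×(1+g_2)/(r−g_2) = 59054.51177/0.088 = 671073.99733
P_0 = D_1/(1+r)^1 + D_2/(1+r)^2 + D_3/(1+r)^3 + D_4/(1+r)^4 + D_5/(1+r)^5 + TV/(1+r)^5
    = 34635.66879 + 35076.88750 + 35523.72683 + 35976.25838 + 36434.55467 + 418583.34966 = 596230.44584

£596230.45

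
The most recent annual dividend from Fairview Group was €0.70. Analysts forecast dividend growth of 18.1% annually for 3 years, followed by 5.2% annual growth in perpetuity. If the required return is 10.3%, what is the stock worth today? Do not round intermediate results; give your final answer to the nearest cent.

€20.14

D_1 = 0.82670
D_2 = 0.97633
D_3 = 1.15305
Terminal value at year 3: TV = D_3×(1+g_2)/(r−g_2) = 1.21301/0.051 = 23.78446
P_0 = D_1/(1+r)^1 + D_2/(1+r)^2 + D_3/(1+r)^3 + TV/(1+r)^3
    = 0.74950 + 0.80250 + 0.85925 + 17.72420 = 20.13546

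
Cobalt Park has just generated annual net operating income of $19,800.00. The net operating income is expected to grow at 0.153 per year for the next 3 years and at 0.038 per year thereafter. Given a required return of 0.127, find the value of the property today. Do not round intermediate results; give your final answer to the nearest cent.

D_1 = 22829.40000
D_2 = 26322.29820
D_3 = 30349.60982
Terminal value at year 3: TV = D_3×(1+g_2)/(r−g_2) = 31502.89500/0.089 = 353965.11234
P_0 = D_1/(1+r)^1 + D_2/(1+r)^2 + D_3/(1+r)^3 + TV/(1+r)^3
    = 20256.78793 + 20724.11401 + 21202.22134 + 247279.83990 = 309462.96318

$309462.96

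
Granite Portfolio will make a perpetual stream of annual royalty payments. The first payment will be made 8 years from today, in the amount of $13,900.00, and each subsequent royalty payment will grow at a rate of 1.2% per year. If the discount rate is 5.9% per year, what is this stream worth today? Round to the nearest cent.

Value at end of year 7: C₁ / (r − g) = $13,900.00 / (0.059 − 0.012) = $295,744.6809
Discount to today: PV = $295,744.6809 / (1 + 0.059)^7 = $295,744.6809 / 1.493729 = $197,990.90

$197990.90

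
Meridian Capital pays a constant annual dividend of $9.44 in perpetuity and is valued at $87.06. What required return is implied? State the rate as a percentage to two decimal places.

10.84%

P = C/r ⇒ r = C/P = $9.44/$87.06 = 0.108431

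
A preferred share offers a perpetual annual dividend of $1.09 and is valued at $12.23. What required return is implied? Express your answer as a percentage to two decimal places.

8.91%

P = C/r ⇒ r = C/P = $1.09/$12.23 = 0.089125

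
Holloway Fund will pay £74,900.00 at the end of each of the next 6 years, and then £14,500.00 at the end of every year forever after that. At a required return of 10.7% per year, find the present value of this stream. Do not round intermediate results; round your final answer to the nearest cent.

£393262.10

PV of 6-year annuity: £74,900.00 × [1 − (1+0.107)^−6] / 0.107 = 319624.69400
Perpetuity value at year 6: £14,500.00 / 0.107 = 135514.01869
PV of perpetuity: 135514.01869 / (1+0.107)^6 = 73637.40904
Total PV = 319624.69400 + 73637.40904 = 393262.10304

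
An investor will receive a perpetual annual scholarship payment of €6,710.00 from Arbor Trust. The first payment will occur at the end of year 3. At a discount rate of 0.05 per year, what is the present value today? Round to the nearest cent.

Value at end of year 2: C / r = €6,710.00 / 0.05 = €134,200.0000
Discount to today: PV = €134,200.0000 / (1 + 0.05)^2 = €134,200.0000 / 1.102500 = €121,723.36

€121723.36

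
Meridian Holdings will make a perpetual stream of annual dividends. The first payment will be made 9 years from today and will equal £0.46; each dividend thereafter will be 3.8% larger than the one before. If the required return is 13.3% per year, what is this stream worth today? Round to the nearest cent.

£1.78

Value at end of year 8: C₁ / (r − g) = £0.46 / (0.133 − 0.038) = £4.8421
Discount to today: PV = £4.8421 / (1 + 0.133)^8 = £4.8421 / 2.715434 = £1.78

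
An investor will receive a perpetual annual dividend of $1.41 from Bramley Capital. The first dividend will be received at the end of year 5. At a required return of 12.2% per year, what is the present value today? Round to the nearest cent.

Value at end of year 4: C / r = $1.41 / 0.122 = $11.5574
Discount to today: PV = $11.5574 / (1 + 0.122)^4 = $11.5574 / 1.584789 = $7.29

$7.29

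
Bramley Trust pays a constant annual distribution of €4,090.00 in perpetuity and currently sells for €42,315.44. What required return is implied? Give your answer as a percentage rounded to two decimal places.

9.67%

P = C/r ⇒ r = C/P = €4,090.00/€42,315.44 = 0.096655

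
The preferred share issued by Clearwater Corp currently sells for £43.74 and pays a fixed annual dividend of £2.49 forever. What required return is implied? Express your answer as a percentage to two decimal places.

P = C/r ⇒ r = C/P = £2.49/£43.74 = 0.056927

5.69%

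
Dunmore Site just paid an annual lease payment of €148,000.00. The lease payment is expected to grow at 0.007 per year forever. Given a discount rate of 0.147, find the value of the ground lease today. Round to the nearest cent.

€1064542.86

D₁ = D₀ × (1 + g) = €148,000.00 × 1.007 = €149,036.0000
Growing perpetuity: P = D₁ / (r − g) = €149,036.0000 / (0.147 − 0.007) = €1,064,542.86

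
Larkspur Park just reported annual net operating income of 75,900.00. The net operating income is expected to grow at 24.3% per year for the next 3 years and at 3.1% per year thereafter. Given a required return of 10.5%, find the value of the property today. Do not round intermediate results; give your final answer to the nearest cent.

1794660.18

D_1 = 94343.70000
D_2 = 117269.21910
D_3 = 145765.63934
Terminal value at year 3: TV = D_3×(1+g_2)/(r−g_2) = 150284.37416/0.074 = 2030869.92109
P_0 = D_1/(1+r)^1 + D_2/(1+r)^2 + D_3/(1+r)^3 + TV/(1+r)^3
    = 85378.91403 + 96041.62003 + 108035.95810 + 1505203.68650 = 1794660.17866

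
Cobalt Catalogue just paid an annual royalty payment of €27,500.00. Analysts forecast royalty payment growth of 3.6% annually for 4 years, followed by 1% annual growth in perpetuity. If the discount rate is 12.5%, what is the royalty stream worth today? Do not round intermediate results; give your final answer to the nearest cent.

D_1 = 28490.00000
D_2 = 29515.64000
D_3 = 30578.20304
D_4 = 31679.01835
Terminal value at year 4: TV = D_4×(1+g_2)/(r−g_2) = 31995.80853/0.115 = 278224.42203
P_0 = D_1/(1+r)^1 + D_2/(1+r)^2 + D_3/(1+r)^3 + D_4/(1+r)^4 + TV/(1+r)^4
    = 25324.44444 + 23320.99951 + 21476.04932 + 19777.05520 + 173694.13696 = 263592.68544

€263592.69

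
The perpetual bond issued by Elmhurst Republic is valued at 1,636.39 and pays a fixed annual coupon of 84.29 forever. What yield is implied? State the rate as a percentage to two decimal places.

P = C/r ⇒ r = C/P = 84.29/1,636.39 = 0.051510

5.15%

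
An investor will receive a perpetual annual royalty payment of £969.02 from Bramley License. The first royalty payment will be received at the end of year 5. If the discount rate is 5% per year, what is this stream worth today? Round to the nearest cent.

£15944.30

Value at end of year 4: C / r = £969.02 / 0.05 = £19,380.4000
Discount to today: PV = £19,380.4000 / (1 + 0.05)^4 = £19,380.4000 / 1.215506 = £15,944.30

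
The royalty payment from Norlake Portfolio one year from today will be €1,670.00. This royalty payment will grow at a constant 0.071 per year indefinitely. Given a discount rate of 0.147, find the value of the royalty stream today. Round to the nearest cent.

Growing perpetuity: P = D₁ / (r − g) = €1,670.0000 / (0.147 − 0.071) = €21,973.68

€21973.68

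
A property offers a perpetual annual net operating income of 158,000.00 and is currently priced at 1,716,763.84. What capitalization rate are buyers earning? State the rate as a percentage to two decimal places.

9.20%

P = C/r ⇒ r = C/P = 158,000.00/1,716,763.84 = 0.092034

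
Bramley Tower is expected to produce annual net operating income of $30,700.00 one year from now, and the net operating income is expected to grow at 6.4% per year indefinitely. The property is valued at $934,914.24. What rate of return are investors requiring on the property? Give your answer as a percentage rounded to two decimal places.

P = D₁/(r − g) ⇒ r = D₁/P + g = $30,700.0000/$934,914.24 + 0.064 = 0.032837 + 0.064 = 0.096837

9.68%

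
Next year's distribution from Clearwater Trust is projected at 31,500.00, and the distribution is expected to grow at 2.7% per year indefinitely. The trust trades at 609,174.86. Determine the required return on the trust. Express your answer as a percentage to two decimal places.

P = D₁/(r − g) ⇒ r = D₁/P + g = 31,500.0000/609,174.86 + 0.027 = 0.051709 + 0.027 = 0.078709

7.87%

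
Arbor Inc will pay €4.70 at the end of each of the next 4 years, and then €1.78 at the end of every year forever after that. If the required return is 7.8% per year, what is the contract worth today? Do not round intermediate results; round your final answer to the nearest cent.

€32.54

PV of 4-year annuity: €4.70 × [1 − (1+0.078)^−4] / 0.078 = 15.63655
Perpetuity value at year 4: €1.78 / 0.078 = 22.82051
PV of perpetuity: 22.82051 / (1+0.078)^4 = 16.89859
Total PV = 15.63655 + 16.89859 = 32.53513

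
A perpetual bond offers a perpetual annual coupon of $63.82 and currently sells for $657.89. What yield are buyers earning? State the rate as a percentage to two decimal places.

9.70%

P = C/r ⇒ r = C/P = $63.82/$657.89 = 0.097007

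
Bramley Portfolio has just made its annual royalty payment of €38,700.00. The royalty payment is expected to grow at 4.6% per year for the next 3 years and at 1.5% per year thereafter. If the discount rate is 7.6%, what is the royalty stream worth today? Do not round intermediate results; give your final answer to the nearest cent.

D_1 = 40480.20000
D_2 = 42342.28920
D_3 = 44290.03450
Terminal value at year 3: TV = D_3×(1+g_2)/(r−g_2) = 44954.38502/0.061 = 736957.13149
P_0 = D_1/(1+r)^1 + D_2/(1+r)^2 + D_3/(1+r)^3 + TV/(1+r)^3
    = 37621.00372 + 36572.09097 + 35552.42301 + 591569.00583 = 701314.52353

€701314.52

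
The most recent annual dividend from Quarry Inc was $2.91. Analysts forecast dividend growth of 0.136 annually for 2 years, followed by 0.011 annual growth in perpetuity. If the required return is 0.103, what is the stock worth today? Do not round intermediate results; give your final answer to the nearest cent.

$40.00

D_1 = 3.30576
D_2 = 3.75534
Terminal value at year 2: TV = D_2×(1+g_2)/(r−g_2) = 3.79665/0.092 = 41.26796
P_0 = D_1/(1+r)^1 + D_2/(1+r)^2 + TV/(1+r)^2
    = 2.99706 + 3.08673 + 33.92048 = 40.00427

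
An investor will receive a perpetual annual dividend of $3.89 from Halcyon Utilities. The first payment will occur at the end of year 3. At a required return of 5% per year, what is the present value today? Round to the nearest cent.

Value at end of year 2: C / r = $3.89 / 0.05 = $77.8000
Discount to today: PV = $77.8000 / (1 + 0.05)^2 = $77.8000 / 1.102500 = $70.57

$70.57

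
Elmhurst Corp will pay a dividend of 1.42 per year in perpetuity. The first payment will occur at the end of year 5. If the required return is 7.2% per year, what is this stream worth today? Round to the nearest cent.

Value at end of year 4: C / r = 1.42 / 0.072 = 19.7222
Discount to today: PV = 19.7222 / (1 + 0.072)^4 = 19.7222 / 1.320624 = 14.93

14.93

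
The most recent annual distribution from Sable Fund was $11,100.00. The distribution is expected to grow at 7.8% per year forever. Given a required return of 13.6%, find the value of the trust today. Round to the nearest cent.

D₁ = D₀ × (1 + g) = $11,100.00 × 1.078 = $11,965.8000
Growing perpetuity: P = D₁ / (r − g) = $11,965.8000 / (0.136 − 0.078) = $206,306.90

$206306.90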